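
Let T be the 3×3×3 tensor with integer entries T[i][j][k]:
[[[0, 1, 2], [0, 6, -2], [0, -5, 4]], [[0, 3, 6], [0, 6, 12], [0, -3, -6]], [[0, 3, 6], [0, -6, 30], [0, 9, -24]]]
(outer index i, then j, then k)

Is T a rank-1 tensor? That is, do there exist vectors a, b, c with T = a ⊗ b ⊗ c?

The mode-2 unfolding of T (rows indexed by j, columns by (i,k) = (0,0), (0,1), (0,2), (1,0), (1,1), (1,2), (2,0), (2,1), (2,2)) is [[0, 1, 2, 0, 3, 6, 0, 3, 6], [0, 6, -2, 0, 6, 12, 0, -6, 30], [0, -5, 4, 0, -3, -6, 0, 9, -24]].
There the 2×2 minor on rows j ∈ {0, 1}, columns (i,k) ∈ {(0,1), (0,2)} is det [[1, 2], [6, -2]] = -14 ≠ 0, so this unfolding has rank ≥ 2; CP rank is at least every unfolding rank, so rank(T) ≥ 2.
In particular rank(T) ≥ 2 > 1, so T is not rank-1.

No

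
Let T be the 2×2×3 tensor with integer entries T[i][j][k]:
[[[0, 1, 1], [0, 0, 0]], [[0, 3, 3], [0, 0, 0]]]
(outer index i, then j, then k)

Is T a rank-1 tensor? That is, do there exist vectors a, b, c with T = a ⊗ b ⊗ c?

Yes

If T = a ⊗ b ⊗ c then every fibre of T is a multiple of the corresponding factor, so read the factors off the fibres through the nonzero entry T[0,0,1] = 1.
The mode-1 fibre T[:,0,1] = [1, 3] gives a = [1, 3] (primitive direction); the mode-2 fibre T[0,:,1] = [1, 0] gives b = [1, 0]; then c[k] = T[0,0,k] / (a[0]·b[0]) = [0, 1, 1] / 1 = [0, 1, 1].
Expanding [1, 3] ⊗ [1, 0] ⊗ [0, 1, 1] reproduces all 12 entries of T, so T = [1, 3] ⊗ [1, 0] ⊗ [0, 1, 1] and rank(T) ≤ 1.
Equivalently every frontal slice T[:,:,k] is c[k] times the rank-1 matrix [1, 3] ⊗ [1, 0]. So T has rank 1 (it is nonzero).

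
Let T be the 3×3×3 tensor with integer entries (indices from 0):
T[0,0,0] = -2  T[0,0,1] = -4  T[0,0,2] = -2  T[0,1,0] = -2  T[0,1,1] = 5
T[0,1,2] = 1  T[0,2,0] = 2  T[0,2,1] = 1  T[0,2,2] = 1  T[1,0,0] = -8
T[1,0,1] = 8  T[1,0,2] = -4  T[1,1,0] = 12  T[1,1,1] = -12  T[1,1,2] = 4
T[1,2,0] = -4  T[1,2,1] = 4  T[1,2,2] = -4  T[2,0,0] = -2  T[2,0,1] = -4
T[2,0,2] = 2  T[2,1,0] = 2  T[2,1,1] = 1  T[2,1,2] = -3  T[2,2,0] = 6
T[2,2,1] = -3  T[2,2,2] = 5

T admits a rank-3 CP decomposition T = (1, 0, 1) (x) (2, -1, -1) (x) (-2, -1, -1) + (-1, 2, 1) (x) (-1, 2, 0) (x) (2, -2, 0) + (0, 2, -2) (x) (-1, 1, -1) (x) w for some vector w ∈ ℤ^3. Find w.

Subtract the known terms from T to get the rank-1 residual R = (0, 2, -2) (x) (-1, 1, -1) (x) w, so R[i,j,k] = a[i]·b[j]·w[k]. Pick indices with nonzero a[1]·b[0] = (2)·(-1) = -2. Only the fibre through (1,0,·) is needed: R[1,0,:] = T[1,0,:] − Σₗ aₗ[1]bₗ[0]cₗ = [-8, 8, -4] − (0)·(2)·(-2, -1, -1) − (2)·(-1)·(2, -2, 0) = [-4, 4, -4]. Then w[k] = R[1,0,k] / -2 for each k, giving w = [-4, 4, -4] / -2 = (2, -2, 2).

w = (2, -2, 2)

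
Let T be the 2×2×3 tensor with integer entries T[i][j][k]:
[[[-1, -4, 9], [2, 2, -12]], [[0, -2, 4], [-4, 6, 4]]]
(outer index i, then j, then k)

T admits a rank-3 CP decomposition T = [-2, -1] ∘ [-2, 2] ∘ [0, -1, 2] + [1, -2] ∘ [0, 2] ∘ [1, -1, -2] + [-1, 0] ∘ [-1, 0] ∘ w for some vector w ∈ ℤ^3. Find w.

w = [-1, 0, 1]

Subtract the known terms from T to get the rank-1 residual R = [-1, 0] ∘ [-1, 0] ∘ w, so R[i,j,k] = a[i]·b[j]·w[k]. Pick indices with nonzero a[0]·b[0] = (-1)·(-1) = 1. Only the fibre through (0,0,·) is needed: R[0,0,:] = T[0,0,:] − Σₗ aₗ[0]bₗ[0]cₗ = [-1, -4, 9] − (-2)·(-2)·[0, -1, 2] − (1)·(0)·[1, -1, -2] = [-1, 0, 1]. Then w[k] = R[0,0,k] / 1 for each k, giving w = [-1, 0, 1] / 1 = [-1, 0, 1].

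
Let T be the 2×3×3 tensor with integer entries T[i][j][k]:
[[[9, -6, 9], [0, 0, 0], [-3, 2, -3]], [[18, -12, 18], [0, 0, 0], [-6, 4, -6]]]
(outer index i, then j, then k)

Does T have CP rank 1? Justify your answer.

Yes

The mode-1 fibre T[:,0,0] = [9, 18] gives a = (1, 2) (primitive direction); the mode-2 fibre T[0,:,0] = [9, 0, -3] gives b = (3, 0, -1); then c[k] = T[0,0,k] / (a[0]·b[0]) = [9, -6, 9] / 3 = (3, -2, 3).
Expanding (1, 2) (x) (3, 0, -1) (x) (3, -2, 3) reproduces all 18 entries of T, so T = (1, 2) (x) (3, 0, -1) (x) (3, -2, 3) and rank(T) ≤ 1.
Equivalently every frontal slice T[:,:,k] is c[k] times the rank-1 matrix (1, 2) (x) (3, 0, -1). So T has rank 1 (it is nonzero).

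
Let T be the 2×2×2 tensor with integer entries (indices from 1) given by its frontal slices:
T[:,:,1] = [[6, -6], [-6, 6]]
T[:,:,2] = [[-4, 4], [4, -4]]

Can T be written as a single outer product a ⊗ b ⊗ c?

Yes

If T = a ⊗ b ⊗ c then every fibre of T is a multiple of the corresponding factor, so read the factors off the fibres through the nonzero entry T[1,1,1] = 6.
The mode-1 fibre T[:,1,1] = [6, -6] gives a = [1, -1] (primitive direction); the mode-2 fibre T[1,:,1] = [6, -6] gives b = [1, -1]; then c[k] = T[1,1,k] / (a[1]·b[1]) = [6, -4] / 1 = [6, -4].
Expanding [1, -1] ⊗ [1, -1] ⊗ [6, -4] reproduces all 8 entries of T, so T = [1, -1] ⊗ [1, -1] ⊗ [6, -4] and rank(T) ≤ 1.
Equivalently every frontal slice T[:,:,k] is c[k] times the rank-1 matrix [1, -1] ⊗ [1, -1]. So T has rank 1 (it is nonzero).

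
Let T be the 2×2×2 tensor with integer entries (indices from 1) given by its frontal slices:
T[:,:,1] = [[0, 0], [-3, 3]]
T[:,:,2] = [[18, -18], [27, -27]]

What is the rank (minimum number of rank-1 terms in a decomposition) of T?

2

Lower bound: the mode-3 unfolding of T (rows indexed by k, columns by (i,j) = (1,1), (1,2), (2,1), (2,2)) is [[0, 0, -3, 3], [18, -18, 27, -27]].
There the 2×2 minor on rows k ∈ {1, 2}, columns (i,j) ∈ {(1,1), (2,1)} is det [[0, -3], [18, 27]] = 54 ≠ 0, so this unfolding has rank ≥ 2; CP rank is at least every unfolding rank, so rank(T) ≥ 2. (This is only a lower bound: in general the CP rank may exceed every unfolding rank, so we still need to exhibit 2 rank-1 terms summing to T.)
Upper bound — finding two terms. Every mode-2 slice of T is a multiple of one matrix: T[:,j,:] = b[j]·M with b = (1, -1) and M = [[0, 18], [-3, 27]] (rows indexed by i, columns by k). So it suffices to write M as a sum of two rank-1 matrices.
Splitting M by its rows (i = 1, 2), M = (1, 0)(0, 18)ᵀ + (0, 1)(-3, 27)ᵀ.
Hence T = (1, 0) ⊗ (1, -1) ⊗ (0, 18) + (0, 1) ⊗ (1, -1) ⊗ (-3, 27), so rank(T) ≤ 2.
These bounds meet, so rank(T) = 2.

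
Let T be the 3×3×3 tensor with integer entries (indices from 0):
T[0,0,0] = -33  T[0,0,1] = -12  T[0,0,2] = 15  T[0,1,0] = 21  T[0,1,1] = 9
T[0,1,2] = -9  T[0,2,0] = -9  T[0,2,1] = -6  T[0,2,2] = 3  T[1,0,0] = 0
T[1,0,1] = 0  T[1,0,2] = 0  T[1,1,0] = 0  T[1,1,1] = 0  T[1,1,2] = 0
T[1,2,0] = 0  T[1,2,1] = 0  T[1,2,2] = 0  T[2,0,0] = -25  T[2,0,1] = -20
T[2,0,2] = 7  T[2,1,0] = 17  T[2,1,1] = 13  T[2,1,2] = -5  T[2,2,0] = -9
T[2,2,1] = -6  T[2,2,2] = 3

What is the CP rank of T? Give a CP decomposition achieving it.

Lower bound: the mode-1 unfolding of T (rows indexed by i, columns by (j,k) = (0,0), (0,1), (0,2), (1,0), (1,1), (1,2), (2,0), (2,1), (2,2)) is [[-33, -12, 15, 21, 9, -9, -9, -6, 3], [0, 0, 0, 0, 0, 0, 0, 0, 0], [-25, -20, 7, 17, 13, -5, -9, -6, 3]].
There the 2×2 minor on rows i ∈ {0, 2}, columns (j,k) ∈ {(0,0), (0,1)} is det [[-33, -12], [-25, -20]] = 360 ≠ 0, so this unfolding has rank ≥ 2; CP rank is at least every unfolding rank, so rank(T) ≥ 2. (Unfolding ranks only ever bound the CP rank from below — rank(T) can be strictly larger than all of them — so the matching upper bound has to come from an explicit 2-term decomposition.)
Upper bound — finding two terms. Write S_k = T[:,:,k] for the frontal slices: S₀ = [[-33, 21, -9], [0, 0, 0], [-25, 17, -9]], S₁ = [[-12, 9, -6], [0, 0, 0], [-20, 13, -6]], S₂ = [[15, -9, 3], [0, 0, 0], [7, -5, 3]].
If T = a₁ (x) b₁ (x) c₁ + a₂ (x) b₂ (x) c₂ then each S_k = c₁[k]·a₁b₁ᵀ + c₂[k]·a₂b₂ᵀ. S₀ and S₁ are linearly independent, so a₁b₁ᵀ and a₂b₂ᵀ must span the same plane of matrices: they are the rank-1 matrices of the form x·S₀ + y·S₁.
The 2×2 minor of x·S₀ + y·S₁ on rows {0,2}, columns {0,1} is −36·x² + 12·xy + 24·y² = (-12)·(3·x + 2·y)(x − y), vanishing at (x:y) = (2:-3) and (1:1).
M₁ = 2·S₀ − 3·S₁ = [[-30, 15, 0], [0, 0, 0], [10, -5, 0]] = (-5)·(3, 0, -1)(2, -1, 0)ᵀ and M₂ = S₀ + S₁ = [[-45, 30, -15], [0, 0, 0], [-45, 30, -15]] = (-15)·(1, 0, 1)(3, -2, 1)ᵀ, so take a₁ = (3, 0, -1), b₁ = (2, -1, 0), a₂ = (1, 0, 1), b₂ = (3, -2, 1).
Each slice is an integer combination of E₁ = a₁b₁ᵀ and E₂ = a₂b₂ᵀ: S₀ = −E₁ − 9·E₂, S₁ = E₁ − 6·E₂, S₂ = E₁ + 3·E₂; reading off coefficients, c₁ = (-1, 1, 1) and c₂ = (-9, -6, 3).
Hence T = (3, 0, -1) (x) (2, -1, 0) (x) (-1, 1, 1) + (1, 0, 1) (x) (3, -2, 1) (x) (-9, -6, 3), so rank(T) ≤ 2.
These bounds meet, so rank(T) = 2.

rank(T) = 2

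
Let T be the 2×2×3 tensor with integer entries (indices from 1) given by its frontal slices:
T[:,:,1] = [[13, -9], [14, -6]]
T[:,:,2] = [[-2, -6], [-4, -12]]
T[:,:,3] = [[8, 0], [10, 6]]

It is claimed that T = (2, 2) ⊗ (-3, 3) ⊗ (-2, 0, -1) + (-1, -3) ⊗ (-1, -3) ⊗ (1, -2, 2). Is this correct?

Reconstruct entry (2,1,1) from the claimed factors: Σₗ aₗ[2]bₗ[1]cₗ[1] = (2)·(-3)·(-2) + (-3)·(-1)·(1) = 15, but T[2,1,1] = 14. The claim is false.

No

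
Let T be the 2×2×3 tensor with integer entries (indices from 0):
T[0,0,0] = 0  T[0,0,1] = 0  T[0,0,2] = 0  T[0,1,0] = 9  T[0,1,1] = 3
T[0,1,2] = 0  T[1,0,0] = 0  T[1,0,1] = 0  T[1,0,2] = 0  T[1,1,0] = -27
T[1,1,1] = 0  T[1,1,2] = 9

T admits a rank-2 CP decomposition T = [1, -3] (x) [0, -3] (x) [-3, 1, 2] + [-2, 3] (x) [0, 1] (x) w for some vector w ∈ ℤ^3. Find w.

w = [0, -3, -3]

Subtract the known terms from T to get the rank-1 residual R = [-2, 3] (x) [0, 1] (x) w, so R[i,j,k] = a[i]·b[j]·w[k]. Pick indices with nonzero a[0]·b[1] = (-2)·(1) = -2. Only the fibre through (0,1,·) is needed: R[0,1,:] = T[0,1,:] − Σₗ aₗ[0]bₗ[1]cₗ = [9, 3, 0] − (1)·(-3)·[-3, 1, 2] = [0, 6, 6]. Then w[k] = R[0,1,k] / -2 for each k, giving w = [0, 6, 6] / -2 = [0, -3, -3].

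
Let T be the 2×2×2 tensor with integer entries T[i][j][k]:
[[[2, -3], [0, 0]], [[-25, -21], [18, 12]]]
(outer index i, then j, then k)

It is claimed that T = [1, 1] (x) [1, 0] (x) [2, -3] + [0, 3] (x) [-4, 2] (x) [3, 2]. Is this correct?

Reconstruct entry (1,0,0) from the claimed factors: Σₗ aₗ[1]bₗ[0]cₗ[0] = (1)·(1)·(2) + (3)·(-4)·(3) = -34, but T[1,0,0] = -25. The claim is false.

No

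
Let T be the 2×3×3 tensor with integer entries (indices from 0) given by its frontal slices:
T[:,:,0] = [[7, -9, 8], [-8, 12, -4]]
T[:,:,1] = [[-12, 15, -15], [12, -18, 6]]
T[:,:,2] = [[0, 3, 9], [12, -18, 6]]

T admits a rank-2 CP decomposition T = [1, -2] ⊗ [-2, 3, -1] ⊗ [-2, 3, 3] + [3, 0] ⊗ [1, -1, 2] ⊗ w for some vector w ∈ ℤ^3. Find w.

w = [1, -2, 2]

Subtract the known terms from T to get the rank-1 residual R = [3, 0] ⊗ [1, -1, 2] ⊗ w, so R[i,j,k] = a[i]·b[j]·w[k]. Pick indices with nonzero a[0]·b[0] = (3)·(1) = 3. Only the fibre through (0,0,·) is needed: R[0,0,:] = T[0,0,:] − Σₗ aₗ[0]bₗ[0]cₗ = [7, -12, 0] − (1)·(-2)·[-2, 3, 3] = [3, -6, 6]. Then w[k] = R[0,0,k] / 3 for each k, giving w = [3, -6, 6] / 3 = [1, -2, 2].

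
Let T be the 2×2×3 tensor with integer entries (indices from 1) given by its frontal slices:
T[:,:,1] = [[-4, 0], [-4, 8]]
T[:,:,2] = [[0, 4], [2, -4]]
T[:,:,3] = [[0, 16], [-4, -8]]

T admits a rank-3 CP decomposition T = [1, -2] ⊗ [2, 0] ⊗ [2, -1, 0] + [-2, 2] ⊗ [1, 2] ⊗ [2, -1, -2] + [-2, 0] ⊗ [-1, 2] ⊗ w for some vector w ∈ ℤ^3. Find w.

w = [-2, 0, -2]

Subtract the known terms from T to get the rank-1 residual R = [-2, 0] ⊗ [-1, 2] ⊗ w, so R[i,j,k] = a[i]·b[j]·w[k]. Pick indices with nonzero a[1]·b[1] = (-2)·(-1) = 2. Only the fibre through (1,1,·) is needed: R[1,1,:] = T[1,1,:] − Σₗ aₗ[1]bₗ[1]cₗ = [-4, 0, 0] − (1)·(2)·[2, -1, 0] − (-2)·(1)·[2, -1, -2] = [-4, 0, -4]. Then w[k] = R[1,1,k] / 2 for each k, giving w = [-4, 0, -4] / 2 = [-2, 0, -2].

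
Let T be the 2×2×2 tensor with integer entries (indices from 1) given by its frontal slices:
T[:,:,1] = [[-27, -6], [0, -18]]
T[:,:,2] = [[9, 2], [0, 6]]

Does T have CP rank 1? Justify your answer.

The mode-1 unfolding of T (rows indexed by i, columns by (j,k) = (1,1), (1,2), (2,1), (2,2)) is [[-27, 9, -6, 2], [0, 0, -18, 6]].
There the 2×2 minor on rows i ∈ {1, 2}, columns (j,k) ∈ {(1,1), (2,1)} is det [[-27, -6], [0, -18]] = 486 ≠ 0, so this unfolding has rank ≥ 2; CP rank is at least every unfolding rank, so rank(T) ≥ 2.
In particular rank(T) ≥ 2 > 1, so T is not rank-1.

No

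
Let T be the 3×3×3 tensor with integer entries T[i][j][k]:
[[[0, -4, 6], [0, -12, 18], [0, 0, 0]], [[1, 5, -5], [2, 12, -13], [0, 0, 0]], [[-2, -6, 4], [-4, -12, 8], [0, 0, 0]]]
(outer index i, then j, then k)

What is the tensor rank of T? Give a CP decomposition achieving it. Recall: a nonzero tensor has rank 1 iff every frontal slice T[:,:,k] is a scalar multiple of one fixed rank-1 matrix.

rank(T) = 2

Lower bound: the mode-2 unfolding of T (rows indexed by j, columns by (i,k) = (0,0), (0,1), (0,2), (1,0), (1,1), (1,2), (2,0), (2,1), (2,2)) is [[0, -4, 6, 1, 5, -5, -2, -6, 4], [0, -12, 18, 2, 12, -13, -4, -12, 8], [0, 0, 0, 0, 0, 0, 0, 0, 0]].
There the 2×2 minor on rows j ∈ {0, 1}, columns (i,k) ∈ {(0,1), (1,0)} is det [[-4, 1], [-12, 2]] = 4 ≠ 0, so this unfolding has rank ≥ 2; CP rank is at least every unfolding rank, so rank(T) ≥ 2. (This is only a lower bound: in general the CP rank may exceed every unfolding rank, so we still need to exhibit 2 rank-1 terms summing to T.)
Upper bound — finding two terms. Write S_k = T[:,:,k] for the frontal slices: S₀ = [[0, 0, 0], [1, 2, 0], [-2, -4, 0]], S₁ = [[-4, -12, 0], [5, 12, 0], [-6, -12, 0]], S₂ = [[6, 18, 0], [-5, -13, 0], [4, 8, 0]].
If T = a₁ ⊗ b₁ ⊗ c₁ + a₂ ⊗ b₂ ⊗ c₂ then each S_k = c₁[k]·a₁b₁ᵀ + c₂[k]·a₂b₂ᵀ. S₀ and S₁ are linearly independent, so a₁b₁ᵀ and a₂b₂ᵀ must span the same plane of matrices: they are the rank-1 matrices of the form x·S₀ + y·S₁.
The 2×2 minor of x·S₀ + y·S₁ on rows {0,1}, columns {0,1} is 4·xy + 12·y² = 4·(x + 3·y)(y), vanishing at (x:y) = (3:-1) and (1:0).
M₁ = 3·S₀ − S₁ = [[4, 12, 0], [-2, -6, 0], [0, 0, 0]] = 2·[2, -1, 0][1, 3, 0]ᵀ and M₂ = S₀ = [[0, 0, 0], [1, 2, 0], [-2, -4, 0]] = [0, 1, -2][1, 2, 0]ᵀ, so take a₁ = [2, -1, 0], b₁ = [1, 3, 0], a₂ = [0, 1, -2], b₂ = [1, 2, 0].
Each slice is an integer combination of E₁ = a₁b₁ᵀ and E₂ = a₂b₂ᵀ: S₀ = E₂, S₁ = −2·E₁ + 3·E₂, S₂ = 3·E₁ − 2·E₂; reading off coefficients, c₁ = [0, -2, 3] and c₂ = [1, 3, -2].
Hence T = [2, -1, 0] ⊗ [1, 3, 0] ⊗ [0, -2, 3] + [0, 1, -2] ⊗ [1, 2, 0] ⊗ [1, 3, -2], so rank(T) ≤ 2.
These bounds meet, so rank(T) = 2.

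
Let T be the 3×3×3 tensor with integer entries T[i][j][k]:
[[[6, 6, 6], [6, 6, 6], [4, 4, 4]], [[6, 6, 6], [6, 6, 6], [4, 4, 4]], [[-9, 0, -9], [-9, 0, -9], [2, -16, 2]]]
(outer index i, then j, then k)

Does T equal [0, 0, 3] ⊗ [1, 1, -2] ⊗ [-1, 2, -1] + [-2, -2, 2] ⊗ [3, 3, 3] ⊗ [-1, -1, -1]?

No

Reconstruct entry (0,2,0) from the claimed factors: Σₗ aₗ[0]bₗ[2]cₗ[0] = (0)·(-2)·(-1) + (-2)·(3)·(-1) = 6, but T[0,2,0] = 4. The claim is false.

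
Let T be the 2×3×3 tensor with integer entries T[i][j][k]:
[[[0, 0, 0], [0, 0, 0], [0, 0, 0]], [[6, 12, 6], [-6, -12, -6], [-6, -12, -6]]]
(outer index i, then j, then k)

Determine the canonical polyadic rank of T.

1

Lower bound: T ≠ 0 (e.g. T[1,0,0] = 6), so rank(T) ≥ 1.
Upper bound: if T = a ∘ b ∘ c then every fibre of T is a multiple of the corresponding factor, so read the factors off the fibres through the nonzero entry T[1,0,0] = 6.
The mode-1 fibre T[:,0,0] = [0, 6] gives a = [0, 1] (primitive direction); the mode-2 fibre T[1,:,0] = [6, -6, -6] gives b = [1, -1, -1]; then c[k] = T[1,0,k] / (a[1]·b[0]) = [6, 12, 6] / 1 = [6, 12, 6].
Expanding [0, 1] ∘ [1, -1, -1] ∘ [6, 12, 6] reproduces all 18 entries of T, so T = [0, 1] ∘ [1, -1, -1] ∘ [6, 12, 6] and rank(T) ≤ 1.
These bounds meet, so rank(T) = 1.
Check entry T[1,0,0] = 6: (1)·(1)·(6) = 6.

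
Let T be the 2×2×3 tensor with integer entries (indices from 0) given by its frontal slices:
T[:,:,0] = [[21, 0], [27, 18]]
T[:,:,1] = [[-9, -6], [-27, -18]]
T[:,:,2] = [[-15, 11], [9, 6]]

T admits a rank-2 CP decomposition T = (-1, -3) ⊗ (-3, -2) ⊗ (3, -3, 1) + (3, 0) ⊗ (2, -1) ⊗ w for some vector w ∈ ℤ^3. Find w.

w = (2, 0, -3)

Subtract the known terms from T to get the rank-1 residual R = (3, 0) ⊗ (2, -1) ⊗ w, so R[i,j,k] = a[i]·b[j]·w[k]. Pick indices with nonzero a[0]·b[0] = (3)·(2) = 6. Only the fibre through (0,0,·) is needed: R[0,0,:] = T[0,0,:] − Σₗ aₗ[0]bₗ[0]cₗ = [21, -9, -15] − (-1)·(-3)·(3, -3, 1) = [12, 0, -18]. Then w[k] = R[0,0,k] / 6 for each k, giving w = [12, 0, -18] / 6 = (2, 0, -3).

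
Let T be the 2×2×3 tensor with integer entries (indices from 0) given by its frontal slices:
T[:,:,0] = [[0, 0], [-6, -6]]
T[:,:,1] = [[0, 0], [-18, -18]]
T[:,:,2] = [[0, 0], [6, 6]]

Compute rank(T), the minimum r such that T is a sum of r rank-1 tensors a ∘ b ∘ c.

1

Lower bound: T ≠ 0 (e.g. T[1,0,0] = -6), so rank(T) ≥ 1.
Upper bound: the mode-1 fibre T[:,0,0] = [0, -6] gives a = [0, 1] (primitive direction); the mode-2 fibre T[1,:,0] = [-6, -6] gives b = [1, 1]; then c[k] = T[1,0,k] / (a[1]·b[0]) = [-6, -18, 6] / 1 = [-6, -18, 6].
Expanding [0, 1] ∘ [1, 1] ∘ [-6, -18, 6] reproduces all 12 entries of T, so T = [0, 1] ∘ [1, 1] ∘ [-6, -18, 6] and rank(T) ≤ 1.
These bounds meet, so rank(T) = 1.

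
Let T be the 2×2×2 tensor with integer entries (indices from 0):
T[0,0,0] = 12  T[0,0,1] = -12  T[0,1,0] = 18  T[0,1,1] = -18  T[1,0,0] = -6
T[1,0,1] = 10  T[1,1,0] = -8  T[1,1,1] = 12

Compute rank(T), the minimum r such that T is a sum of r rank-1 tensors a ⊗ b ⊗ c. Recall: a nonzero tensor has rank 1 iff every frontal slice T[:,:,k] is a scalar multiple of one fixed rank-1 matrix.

2

Lower bound: the mode-1 unfolding of T (rows indexed by i, columns by (j,k) = (0,0), (0,1), (1,0), (1,1)) is [[12, -12, 18, -18], [-6, 10, -8, 12]].
There the 2×2 minor on rows i ∈ {0, 1}, columns (j,k) ∈ {(0,0), (0,1)} is det [[12, -12], [-6, 10]] = 48 ≠ 0, so this unfolding has rank ≥ 2; CP rank is at least every unfolding rank, so rank(T) ≥ 2. (Flattening ranks never certify an upper bound on CP rank; for that we must actually write T with 2 rank-1 terms.)
Upper bound — finding two terms. Write S_k = T[:,:,k] for the frontal slices: S₀ = [[12, 18], [-6, -8]], S₁ = [[-12, -18], [10, 12]].
If T = a₁ ⊗ b₁ ⊗ c₁ + a₂ ⊗ b₂ ⊗ c₂ then each S_k = c₁[k]·a₁b₁ᵀ + c₂[k]·a₂b₂ᵀ. S₀ and S₁ are linearly independent, so a₁b₁ᵀ and a₂b₂ᵀ must span the same plane of matrices: they are the rank-1 matrices of the form x·S₀ + y·S₁.
det(x·S₀ + y·S₁) is 12·x² − 48·xy + 36·y² = 12·(x − 3·y)(x − y), vanishing at (x:y) = (3:1) and (1:1).
M₁ = 3·S₀ + S₁ = [[24, 36], [-8, -12]] = 4·(3, -1)(2, 3)ᵀ and M₂ = S₀ + S₁ = [[0, 0], [4, 4]] = 4·(0, 1)(1, 1)ᵀ, so take a₁ = (3, -1), b₁ = (2, 3), a₂ = (0, 1), b₂ = (1, 1).
Each slice is an integer combination of E₁ = a₁b₁ᵀ and E₂ = a₂b₂ᵀ: S₀ = 2·E₁ − 2·E₂, S₁ = −2·E₁ + 6·E₂; reading off coefficients, c₁ = (2, -2) and c₂ = (-2, 6).
Hence T = (3, -1) ⊗ (2, 3) ⊗ (2, -2) + (0, 1) ⊗ (1, 1) ⊗ (-2, 6), so rank(T) ≤ 2.
These bounds meet, so rank(T) = 2.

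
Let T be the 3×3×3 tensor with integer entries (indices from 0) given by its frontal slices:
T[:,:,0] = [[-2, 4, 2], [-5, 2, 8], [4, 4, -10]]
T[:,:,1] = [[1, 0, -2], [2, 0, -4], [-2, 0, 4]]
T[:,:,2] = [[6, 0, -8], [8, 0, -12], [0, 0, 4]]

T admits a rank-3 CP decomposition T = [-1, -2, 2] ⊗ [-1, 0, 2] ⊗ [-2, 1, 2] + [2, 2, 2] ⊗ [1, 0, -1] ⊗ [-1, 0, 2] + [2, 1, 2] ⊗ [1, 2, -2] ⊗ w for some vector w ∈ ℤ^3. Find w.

Subtract the known terms from T to get the rank-1 residual R = [2, 1, 2] ⊗ [1, 2, -2] ⊗ w, so R[i,j,k] = a[i]·b[j]·w[k]. Pick indices with nonzero a[0]·b[0] = (2)·(1) = 2. Only the fibre through (0,0,·) is needed: R[0,0,:] = T[0,0,:] − Σₗ aₗ[0]bₗ[0]cₗ = [-2, 1, 6] − (-1)·(-1)·[-2, 1, 2] − (2)·(1)·[-1, 0, 2] = [2, 0, 0]. Then w[k] = R[0,0,k] / 2 for each k, giving w = [2, 0, 0] / 2 = [1, 0, 0].

w = [1, 0, 0]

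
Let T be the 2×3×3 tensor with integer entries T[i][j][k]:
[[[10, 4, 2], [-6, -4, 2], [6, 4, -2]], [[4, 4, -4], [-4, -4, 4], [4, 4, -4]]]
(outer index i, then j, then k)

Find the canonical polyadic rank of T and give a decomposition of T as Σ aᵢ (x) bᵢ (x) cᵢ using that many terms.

Lower bound: the mode-1 unfolding of T (rows indexed by i, columns by (j,k) = (0,0), (0,1), (0,2), (1,0), (1,1), (1,2), (2,0), (2,1), (2,2)) is [[10, 4, 2, -6, -4, 2, 6, 4, -2], [4, 4, -4, -4, -4, 4, 4, 4, -4]].
There the 2×2 minor on rows i ∈ {0, 1}, columns (j,k) ∈ {(0,0), (0,1)} is det [[10, 4], [4, 4]] = 24 ≠ 0, so this unfolding has rank ≥ 2; CP rank is at least every unfolding rank, so rank(T) ≥ 2. (This is only a lower bound: in general the CP rank may exceed every unfolding rank, so we still need to exhibit 2 rank-1 terms summing to T.)
Upper bound — finding two terms. Write S_k = T[:,:,k] for the frontal slices: S₀ = [[10, -6, 6], [4, -4, 4]], S₁ = [[4, -4, 4], [4, -4, 4]], S₂ = [[2, 2, -2], [-4, 4, -4]].
If T = a₁ (x) b₁ (x) c₁ + a₂ (x) b₂ (x) c₂ then each S_k = c₁[k]·a₁b₁ᵀ + c₂[k]·a₂b₂ᵀ. S₀ and S₁ are linearly independent, so a₁b₁ᵀ and a₂b₂ᵀ must span the same plane of matrices: they are the rank-1 matrices of the form x·S₀ + y·S₁.
The 2×2 minor of x·S₀ + y·S₁ on rows {0,1}, columns {0,1} is −16·x² − 16·xy = (-16)·(x + y)(x), vanishing at (x:y) = (1:-1) and (0:1).
M₁ = S₀ − S₁ = [[6, -2, 2], [0, 0, 0]] = 2·[1, 0][3, -1, 1]ᵀ and M₂ = S₁ = [[4, -4, 4], [4, -4, 4]] = 4·[1, 1][1, -1, 1]ᵀ, so take a₁ = [1, 0], b₁ = [3, -1, 1], a₂ = [1, 1], b₂ = [1, -1, 1].
Each slice is an integer combination of E₁ = a₁b₁ᵀ and E₂ = a₂b₂ᵀ: S₀ = 2·E₁ + 4·E₂, S₁ = 4·E₂, S₂ = 2·E₁ − 4·E₂; reading off coefficients, c₁ = [2, 0, 2] and c₂ = [4, 4, -4].
Hence T = [1, 0] (x) [3, -1, 1] (x) [2, 0, 2] + [1, 1] (x) [1, -1, 1] (x) [4, 4, -4], so rank(T) ≤ 2.
These bounds meet, so rank(T) = 2.

rank(T) = 2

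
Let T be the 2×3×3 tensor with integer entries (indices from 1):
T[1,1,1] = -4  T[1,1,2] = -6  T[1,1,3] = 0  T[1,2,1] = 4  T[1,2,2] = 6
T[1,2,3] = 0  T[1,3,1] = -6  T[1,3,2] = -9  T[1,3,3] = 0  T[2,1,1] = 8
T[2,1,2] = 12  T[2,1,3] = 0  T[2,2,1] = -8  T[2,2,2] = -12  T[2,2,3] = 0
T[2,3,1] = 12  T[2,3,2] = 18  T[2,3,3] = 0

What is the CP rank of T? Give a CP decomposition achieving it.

rank(T) = 1

Lower bound: T ≠ 0 (e.g. T[1,1,1] = -4), so rank(T) ≥ 1.
Upper bound: the mode-1 fibre T[:,1,1] = [-4, 8] gives a = [1, -2] (primitive direction); the mode-2 fibre T[1,:,1] = [-4, 4, -6] gives b = [2, -2, 3]; then c[k] = T[1,1,k] / (a[1]·b[1]) = [-4, -6, 0] / 2 = [-2, -3, 0].
Expanding [1, -2] ⊗ [2, -2, 3] ⊗ [-2, -3, 0] reproduces all 18 entries of T, so T = [1, -2] ⊗ [2, -2, 3] ⊗ [-2, -3, 0] and rank(T) ≤ 1.
These bounds meet, so rank(T) = 1.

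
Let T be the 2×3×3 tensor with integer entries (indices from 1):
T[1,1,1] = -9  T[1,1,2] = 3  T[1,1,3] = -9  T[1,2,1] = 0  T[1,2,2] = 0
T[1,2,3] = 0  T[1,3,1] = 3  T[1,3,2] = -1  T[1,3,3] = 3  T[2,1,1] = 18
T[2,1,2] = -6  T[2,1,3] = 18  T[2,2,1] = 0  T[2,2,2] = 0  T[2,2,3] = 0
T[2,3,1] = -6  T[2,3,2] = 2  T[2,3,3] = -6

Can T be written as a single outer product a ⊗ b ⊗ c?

Yes

If T = a ⊗ b ⊗ c then every fibre of T is a multiple of the corresponding factor, so read the factors off the fibres through the nonzero entry T[1,1,1] = -9.
The mode-1 fibre T[:,1,1] = [-9, 18] gives a = [1, -2] (primitive direction); the mode-2 fibre T[1,:,1] = [-9, 0, 3] gives b = [3, 0, -1]; then c[k] = T[1,1,k] / (a[1]·b[1]) = [-9, 3, -9] / 3 = [-3, 1, -3].
Expanding [1, -2] ⊗ [3, 0, -1] ⊗ [-3, 1, -3] reproduces all 18 entries of T, so T = [1, -2] ⊗ [3, 0, -1] ⊗ [-3, 1, -3] and rank(T) ≤ 1.
Equivalently every frontal slice T[:,:,k] is c[k] times the rank-1 matrix [1, -2] ⊗ [3, 0, -1]. So T has rank 1 (it is nonzero).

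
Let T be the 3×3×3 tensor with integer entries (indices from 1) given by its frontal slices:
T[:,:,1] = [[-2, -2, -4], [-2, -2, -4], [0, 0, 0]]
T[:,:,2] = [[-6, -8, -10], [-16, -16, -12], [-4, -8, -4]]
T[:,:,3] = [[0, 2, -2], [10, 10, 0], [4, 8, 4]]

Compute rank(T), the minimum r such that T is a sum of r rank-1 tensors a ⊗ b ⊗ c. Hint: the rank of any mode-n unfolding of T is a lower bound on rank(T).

Lower bound: in the mode-1 unfolding of T (rows indexed by i, columns by (j,k)) the 3×3 minor on rows i ∈ {1, 2, 3}, columns (j,k) ∈ {(1,1), (1,2), (2,2)} is det [[-2, -6, -8], [-2, -16, -16], [0, -4, -8]] = -96 ≠ 0, so that unfolding has rank ≥ 3 and hence rank(T) ≥ 3 (CP rank is at least every unfolding rank, though it can be larger).
Upper bound: T is a sum of 3 rank-1 terms, T = [0, 1, 0] ⊗ [2, 1, 0] ⊗ [0, -4, 4] + [1, 1, 0] ⊗ [1, 1, 2] ⊗ [-2, -4, -2] + [1, 2, 2] ⊗ [1, 2, 1] ⊗ [0, -2, 2] (one valid choice — decompositions are not unique — normalised so each a, b is primitive with positive first nonzero entry; check it by expanding all entries), so rank(T) ≤ 3.
These bounds meet, so rank(T) = 3.

3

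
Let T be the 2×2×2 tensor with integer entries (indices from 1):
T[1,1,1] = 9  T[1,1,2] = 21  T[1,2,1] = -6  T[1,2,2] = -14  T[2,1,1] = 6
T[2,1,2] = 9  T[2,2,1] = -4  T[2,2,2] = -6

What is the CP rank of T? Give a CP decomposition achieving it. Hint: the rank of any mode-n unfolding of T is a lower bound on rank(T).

Lower bound: in the mode-3 unfolding of T (rows indexed by k, columns by (i,j)) the 2×2 minor on rows k ∈ {1, 2}, columns (i,j) ∈ {(1,1), (2,1)} is det [[9, 6], [21, 9]] = -45 ≠ 0, so that unfolding has rank ≥ 2 and hence rank(T) ≥ 2 (CP rank is at least every unfolding rank, though it can be larger).
Upper bound: T[:,j,:] = b[j]·M for every slice, with b = [3, -2] and M = [[3, 7], [2, 3]] (rows i, columns k).
Splitting M by its rows (i = 1, 2), M = [1, 0][3, 7]ᵀ + [0, 1][2, 3]ᵀ.
Hence T = [1, 0] ⊗ [3, -2] ⊗ [3, 7] + [0, 1] ⊗ [3, -2] ⊗ [2, 3], so rank(T) ≤ 2.
These bounds meet, so rank(T) = 2.

rank(T) = 2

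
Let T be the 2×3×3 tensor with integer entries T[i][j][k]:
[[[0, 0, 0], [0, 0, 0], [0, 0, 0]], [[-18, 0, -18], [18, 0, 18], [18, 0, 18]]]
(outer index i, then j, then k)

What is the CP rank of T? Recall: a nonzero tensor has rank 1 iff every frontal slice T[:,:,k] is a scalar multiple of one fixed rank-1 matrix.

1

Lower bound: T ≠ 0 (e.g. T[1,0,0] = -18), so rank(T) ≥ 1.
Upper bound: if T = a ⊗ b ⊗ c then every fibre of T is a multiple of the corresponding factor, so read the factors off the fibres through the nonzero entry T[1,0,0] = -18.
The mode-1 fibre T[:,0,0] = [0, -18] gives a = [0, 1] (primitive direction); the mode-2 fibre T[1,:,0] = [-18, 18, 18] gives b = [1, -1, -1]; then c[k] = T[1,0,k] / (a[1]·b[0]) = [-18, 0, -18] / 1 = [-18, 0, -18].
Expanding [0, 1] ⊗ [1, -1, -1] ⊗ [-18, 0, -18] reproduces all 18 entries of T, so T = [0, 1] ⊗ [1, -1, -1] ⊗ [-18, 0, -18] and rank(T) ≤ 1.
These bounds meet, so rank(T) = 1.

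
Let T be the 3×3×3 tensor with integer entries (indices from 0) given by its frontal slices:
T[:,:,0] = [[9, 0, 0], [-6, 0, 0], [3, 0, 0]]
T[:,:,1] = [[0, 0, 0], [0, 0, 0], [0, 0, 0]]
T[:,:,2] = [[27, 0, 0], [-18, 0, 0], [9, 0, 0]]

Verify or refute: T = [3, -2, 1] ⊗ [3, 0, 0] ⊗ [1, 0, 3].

Reconstruct entrywise from the claimed factors. For example, T[1,2,2] = 0 and Σₗ aₗ[1]bₗ[2]cₗ[2] = (-2)·(0)·(3) = 0; checking all 27 entries, every one matches. The claim holds.

Yes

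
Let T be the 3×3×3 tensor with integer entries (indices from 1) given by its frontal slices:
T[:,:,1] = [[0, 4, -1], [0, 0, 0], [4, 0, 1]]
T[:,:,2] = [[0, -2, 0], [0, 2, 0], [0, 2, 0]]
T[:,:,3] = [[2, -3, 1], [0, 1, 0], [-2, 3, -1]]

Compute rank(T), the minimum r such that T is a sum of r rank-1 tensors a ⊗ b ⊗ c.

Lower bound: the mode-3 unfolding of T (rows indexed by k, columns by (i,j) = (1,1), (1,2), (1,3), (2,1), (2,2), (2,3), (3,1), (3,2), (3,3)) is [[0, 4, -1, 0, 0, 0, 4, 0, 1], [0, -2, 0, 0, 2, 0, 0, 2, 0], [2, -3, 1, 0, 1, 0, -2, 3, -1]].
There the 3×3 minor on rows k ∈ {1, 2, 3}, columns (i,j) ∈ {(1,1), (1,2), (1,3)} is det [[0, 4, -1], [0, -2, 0], [2, -3, 1]] = -4 ≠ 0, so this unfolding has rank ≥ 3; CP rank is at least every unfolding rank, so rank(T) ≥ 3. (This is only a lower bound: in general the CP rank may exceed every unfolding rank, so we still need to exhibit 3 rank-1 terms summing to T.)
Upper bound: T is a sum of 3 rank-1 terms, T = [1, -1, -1] ⊗ [0, 1, 0] ⊗ [0, -2, -1] + [1, 0, -1] ⊗ [2, -2, 1] ⊗ [-1, 0, 1] + [1, 0, 1] ⊗ [1, 1, 0] ⊗ [2, 0, 0] (written with every a and b primitive with positive leading entry and the scale carried by c; CP decompositions are not unique, and this one is verified by expanding entrywise), so rank(T) ≤ 3.
These bounds meet, so rank(T) = 3.

3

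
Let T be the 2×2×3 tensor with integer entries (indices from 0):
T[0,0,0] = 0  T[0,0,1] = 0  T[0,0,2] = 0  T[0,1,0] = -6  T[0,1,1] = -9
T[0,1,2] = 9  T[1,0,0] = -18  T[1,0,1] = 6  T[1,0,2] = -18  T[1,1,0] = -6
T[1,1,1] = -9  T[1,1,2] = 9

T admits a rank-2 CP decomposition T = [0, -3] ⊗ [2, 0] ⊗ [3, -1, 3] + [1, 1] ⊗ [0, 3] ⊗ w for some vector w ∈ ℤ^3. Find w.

w = [-2, -3, 3]

Subtract the known terms from T to get the rank-1 residual R = [1, 1] ⊗ [0, 3] ⊗ w, so R[i,j,k] = a[i]·b[j]·w[k]. Pick indices with nonzero a[0]·b[1] = (1)·(3) = 3. Only the fibre through (0,1,·) is needed: R[0,1,:] = T[0,1,:] − Σₗ aₗ[0]bₗ[1]cₗ = [-6, -9, 9] − (0)·(0)·[3, -1, 3] = [-6, -9, 9]. Then w[k] = R[0,1,k] / 3 for each k, giving w = [-6, -9, 9] / 3 = [-2, -3, 3].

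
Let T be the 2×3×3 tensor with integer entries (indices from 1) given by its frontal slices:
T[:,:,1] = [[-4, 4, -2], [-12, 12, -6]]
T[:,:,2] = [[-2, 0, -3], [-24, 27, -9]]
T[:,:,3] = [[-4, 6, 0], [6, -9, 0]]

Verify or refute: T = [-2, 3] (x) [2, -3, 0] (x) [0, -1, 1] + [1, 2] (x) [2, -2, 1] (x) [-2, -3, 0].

No

Reconstruct entry (2,1,1) from the claimed factors: Σₗ aₗ[2]bₗ[1]cₗ[1] = (3)·(2)·(0) + (2)·(2)·(-2) = -8, but T[2,1,1] = -12. The claim is false.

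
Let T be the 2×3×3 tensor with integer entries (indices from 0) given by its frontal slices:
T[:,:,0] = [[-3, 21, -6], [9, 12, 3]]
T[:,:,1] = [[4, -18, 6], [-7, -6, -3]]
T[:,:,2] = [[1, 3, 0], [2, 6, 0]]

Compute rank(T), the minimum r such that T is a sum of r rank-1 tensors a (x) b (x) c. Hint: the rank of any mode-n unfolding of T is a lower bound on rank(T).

2

Lower bound: the mode-1 unfolding of T (rows indexed by i, columns by (j,k) = (0,0), (0,1), (0,2), (1,0), (1,1), (1,2), (2,0), (2,1), (2,2)) is [[-3, 4, 1, 21, -18, 3, -6, 6, 0], [9, -7, 2, 12, -6, 6, 3, -3, 0]].
There the 2×2 minor on rows i ∈ {0, 1}, columns (j,k) ∈ {(0,0), (0,1)} is det [[-3, 4], [9, -7]] = -15 ≠ 0, so this unfolding has rank ≥ 2; CP rank is at least every unfolding rank, so rank(T) ≥ 2. (This is only a lower bound: in general the CP rank may exceed every unfolding rank, so we still need to exhibit 2 rank-1 terms summing to T.)
Upper bound — finding two terms. Write S_k = T[:,:,k] for the frontal slices: S₀ = [[-3, 21, -6], [9, 12, 3]], S₁ = [[4, -18, 6], [-7, -6, -3]], S₂ = [[1, 3, 0], [2, 6, 0]].
If T = a₁ (x) b₁ (x) c₁ + a₂ (x) b₂ (x) c₂ then each S_k = c₁[k]·a₁b₁ᵀ + c₂[k]·a₂b₂ᵀ. S₀ and S₁ are linearly independent, so a₁b₁ᵀ and a₂b₂ᵀ must span the same plane of matrices: they are the rank-1 matrices of the form x·S₀ + y·S₁.
The 2×2 minor of x·S₀ + y·S₁ on rows {0,1}, columns {0,1} is −225·x² + 375·xy − 150·y² = (-75)·(3·x − 2·y)(x − y), vanishing at (x:y) = (2:3) and (1:1).
M₁ = 2·S₀ + 3·S₁ = [[6, -12, 6], [-3, 6, -3]] = 3·[2, -1][1, -2, 1]ᵀ and M₂ = S₀ + S₁ = [[1, 3, 0], [2, 6, 0]] = [1, 2][1, 3, 0]ᵀ, so take a₁ = [2, -1], b₁ = [1, -2, 1], a₂ = [1, 2], b₂ = [1, 3, 0].
Each slice is an integer combination of E₁ = a₁b₁ᵀ and E₂ = a₂b₂ᵀ: S₀ = −3·E₁ + 3·E₂, S₁ = 3·E₁ − 2·E₂, S₂ = E₂; reading off coefficients, c₁ = [-3, 3, 0] and c₂ = [3, -2, 1].
Hence T = [2, -1] (x) [1, -2, 1] (x) [-3, 3, 0] + [1, 2] (x) [1, 3, 0] (x) [3, -2, 1], so rank(T) ≤ 2.
These bounds meet, so rank(T) = 2.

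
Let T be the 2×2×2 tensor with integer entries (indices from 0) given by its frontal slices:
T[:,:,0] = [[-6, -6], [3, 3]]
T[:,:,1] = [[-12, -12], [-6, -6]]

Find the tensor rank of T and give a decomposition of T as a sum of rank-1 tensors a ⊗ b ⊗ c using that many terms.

rank(T) = 2

Lower bound: the mode-1 unfolding of T (rows indexed by i, columns by (j,k) = (0,0), (0,1), (1,0), (1,1)) is [[-6, -12, -6, -12], [3, -6, 3, -6]].
There the 2×2 minor on rows i ∈ {0, 1}, columns (j,k) ∈ {(0,0), (0,1)} is det [[-6, -12], [3, -6]] = 72 ≠ 0, so this unfolding has rank ≥ 2; CP rank is at least every unfolding rank, so rank(T) ≥ 2. (This is only a lower bound: in general the CP rank may exceed every unfolding rank, so we still need to exhibit 2 rank-1 terms summing to T.)
Upper bound — finding two terms. Every mode-2 slice of T is a multiple of one matrix: T[:,j,:] = b[j]·M with b = [1, 1] and M = [[-6, -12], [3, -6]] (rows indexed by i, columns by k). So it suffices to write M as a sum of two rank-1 matrices.
Splitting M by its rows (i = 0, 1), M = [1, 0][-6, -12]ᵀ + [0, 1][3, -6]ᵀ.
Hence T = [1, 0] ⊗ [1, 1] ⊗ [-6, -12] + [0, 1] ⊗ [1, 1] ⊗ [3, -6], so rank(T) ≤ 2.
These bounds meet, so rank(T) = 2.
Check entry T[1,1,1] = -6: (0)·(1)·(-12) + (1)·(1)·(-6) = -6.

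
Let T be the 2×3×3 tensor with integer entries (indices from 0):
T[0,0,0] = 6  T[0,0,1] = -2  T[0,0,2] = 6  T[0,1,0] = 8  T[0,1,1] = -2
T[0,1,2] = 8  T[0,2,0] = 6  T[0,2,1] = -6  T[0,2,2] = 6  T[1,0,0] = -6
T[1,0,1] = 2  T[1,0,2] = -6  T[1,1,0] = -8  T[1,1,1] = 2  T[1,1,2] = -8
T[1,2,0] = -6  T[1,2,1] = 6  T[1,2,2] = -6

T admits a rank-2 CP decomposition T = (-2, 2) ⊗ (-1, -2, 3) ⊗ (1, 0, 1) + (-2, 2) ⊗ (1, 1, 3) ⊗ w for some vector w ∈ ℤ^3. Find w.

w = (-2, 1, -2)

Subtract the known terms from T to get the rank-1 residual R = (-2, 2) ⊗ (1, 1, 3) ⊗ w, so R[i,j,k] = a[i]·b[j]·w[k]. Pick indices with nonzero a[0]·b[0] = (-2)·(1) = -2. Only the fibre through (0,0,·) is needed: R[0,0,:] = T[0,0,:] − Σₗ aₗ[0]bₗ[0]cₗ = [6, -2, 6] − (-2)·(-1)·(1, 0, 1) = [4, -2, 4]. Then w[k] = R[0,0,k] / -2 for each k, giving w = [4, -2, 4] / -2 = (-2, 1, -2).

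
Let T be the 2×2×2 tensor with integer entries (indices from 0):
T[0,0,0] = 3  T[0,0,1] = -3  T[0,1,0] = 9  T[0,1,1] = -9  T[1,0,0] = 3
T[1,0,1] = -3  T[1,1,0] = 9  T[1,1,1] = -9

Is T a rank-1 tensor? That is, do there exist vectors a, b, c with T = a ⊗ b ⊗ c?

Yes

If T = a ⊗ b ⊗ c then every fibre of T is a multiple of the corresponding factor, so read the factors off the fibres through the nonzero entry T[0,0,0] = 3.
The mode-1 fibre T[:,0,0] = [3, 3] gives a = [1, 1] (primitive direction); the mode-2 fibre T[0,:,0] = [3, 9] gives b = [1, 3]; then c[k] = T[0,0,k] / (a[0]·b[0]) = [3, -3] / 1 = [3, -3].
Expanding [1, 1] ⊗ [1, 3] ⊗ [3, -3] reproduces all 8 entries of T, so T = [1, 1] ⊗ [1, 3] ⊗ [3, -3] and rank(T) ≤ 1.
Equivalently every frontal slice T[:,:,k] is c[k] times the rank-1 matrix [1, 1] ⊗ [1, 3]. So T has rank 1 (it is nonzero).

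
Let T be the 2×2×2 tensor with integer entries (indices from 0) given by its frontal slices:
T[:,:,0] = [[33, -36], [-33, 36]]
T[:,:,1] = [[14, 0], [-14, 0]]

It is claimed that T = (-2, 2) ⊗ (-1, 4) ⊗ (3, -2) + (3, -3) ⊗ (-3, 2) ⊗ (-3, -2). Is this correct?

No

Reconstruct entry (0,1,0) from the claimed factors: Σₗ aₗ[0]bₗ[1]cₗ[0] = (-2)·(4)·(3) + (3)·(2)·(-3) = -42, but T[0,1,0] = -36. The claim is false.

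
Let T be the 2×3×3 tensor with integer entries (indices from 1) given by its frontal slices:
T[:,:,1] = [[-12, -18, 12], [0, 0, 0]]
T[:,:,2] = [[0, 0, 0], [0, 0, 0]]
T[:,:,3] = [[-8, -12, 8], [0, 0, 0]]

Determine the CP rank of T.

Lower bound: T ≠ 0 (e.g. T[1,1,1] = -12), so rank(T) ≥ 1.
Upper bound: if T = a ∘ b ∘ c then every fibre of T is a multiple of the corresponding factor, so read the factors off the fibres through the nonzero entry T[1,1,1] = -12.
The mode-1 fibre T[:,1,1] = [-12, 0] gives a = [1, 0] (primitive direction); the mode-2 fibre T[1,:,1] = [-12, -18, 12] gives b = [2, 3, -2]; then c[k] = T[1,1,k] / (a[1]·b[1]) = [-12, 0, -8] / 2 = [-6, 0, -4].
Expanding [1, 0] ∘ [2, 3, -2] ∘ [-6, 0, -4] reproduces all 18 entries of T, so T = [1, 0] ∘ [2, 3, -2] ∘ [-6, 0, -4] and rank(T) ≤ 1.
These bounds meet, so rank(T) = 1.
Check entry T[1,1,1] = -12: (1)·(2)·(-6) = -12.

1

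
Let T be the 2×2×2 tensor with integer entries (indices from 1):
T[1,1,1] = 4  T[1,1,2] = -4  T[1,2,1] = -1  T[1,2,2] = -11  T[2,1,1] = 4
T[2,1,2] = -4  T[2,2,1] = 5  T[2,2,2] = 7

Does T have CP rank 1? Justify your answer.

No

The mode-2 unfolding of T (rows indexed by j, columns by (i,k) = (1,1), (1,2), (2,1), (2,2)) is [[4, -4, 4, -4], [-1, -11, 5, 7]].
There the 2×2 minor on rows j ∈ {1, 2}, columns (i,k) ∈ {(1,1), (1,2)} is det [[4, -4], [-1, -11]] = -48 ≠ 0, so this unfolding has rank ≥ 2; CP rank is at least every unfolding rank, so rank(T) ≥ 2.
In particular rank(T) ≥ 2 > 1, so T is not rank-1.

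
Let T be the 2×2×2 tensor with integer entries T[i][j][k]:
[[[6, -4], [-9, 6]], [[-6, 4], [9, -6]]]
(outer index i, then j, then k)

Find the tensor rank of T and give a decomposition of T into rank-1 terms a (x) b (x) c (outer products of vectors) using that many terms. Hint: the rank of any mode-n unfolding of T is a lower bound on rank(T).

rank(T) = 1

Lower bound: T ≠ 0 (e.g. T[0,0,0] = 6), so rank(T) ≥ 1.
Upper bound: if T = a (x) b (x) c then every fibre of T is a multiple of the corresponding factor, so read the factors off the fibres through the nonzero entry T[0,0,0] = 6.
The mode-1 fibre T[:,0,0] = [6, -6] gives a = [1, -1] (primitive direction); the mode-2 fibre T[0,:,0] = [6, -9] gives b = [2, -3]; then c[k] = T[0,0,k] / (a[0]·b[0]) = [6, -4] / 2 = [3, -2].
Expanding [1, -1] (x) [2, -3] (x) [3, -2] reproduces all 8 entries of T, so T = [1, -1] (x) [2, -3] (x) [3, -2] and rank(T) ≤ 1.
These bounds meet, so rank(T) = 1.
Check entry T[0,0,0] = 6: (1)·(2)·(3) = 6.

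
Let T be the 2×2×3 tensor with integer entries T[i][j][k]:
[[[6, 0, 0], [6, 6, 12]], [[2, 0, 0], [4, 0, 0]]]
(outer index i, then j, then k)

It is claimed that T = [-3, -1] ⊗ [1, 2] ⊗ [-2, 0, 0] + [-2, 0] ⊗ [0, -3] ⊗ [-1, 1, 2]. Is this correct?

Reconstruct entrywise from the claimed factors. For example, T[0,1,0] = 6 and Σₗ aₗ[0]bₗ[1]cₗ[0] = (-3)·(2)·(-2) + (-2)·(-3)·(-1) = 6; checking all 12 entries, every one matches. The claim holds.

Yes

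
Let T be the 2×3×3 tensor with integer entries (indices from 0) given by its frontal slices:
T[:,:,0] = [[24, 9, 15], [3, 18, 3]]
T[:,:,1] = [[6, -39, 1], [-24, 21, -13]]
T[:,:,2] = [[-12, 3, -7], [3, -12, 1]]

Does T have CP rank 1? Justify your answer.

No

The mode-1 unfolding of T (rows indexed by i, columns by (j,k) = (0,0), (0,1), (0,2), (1,0), (1,1), (1,2), (2,0), (2,1), (2,2)) is [[24, 6, -12, 9, -39, 3, 15, 1, -7], [3, -24, 3, 18, 21, -12, 3, -13, 1]].
There the 2×2 minor on rows i ∈ {0, 1}, columns (j,k) ∈ {(0,0), (0,1)} is det [[24, 6], [3, -24]] = -594 ≠ 0, so this unfolding has rank ≥ 2; CP rank is at least every unfolding rank, so rank(T) ≥ 2.
In particular rank(T) ≥ 2 > 1, so T is not rank-1.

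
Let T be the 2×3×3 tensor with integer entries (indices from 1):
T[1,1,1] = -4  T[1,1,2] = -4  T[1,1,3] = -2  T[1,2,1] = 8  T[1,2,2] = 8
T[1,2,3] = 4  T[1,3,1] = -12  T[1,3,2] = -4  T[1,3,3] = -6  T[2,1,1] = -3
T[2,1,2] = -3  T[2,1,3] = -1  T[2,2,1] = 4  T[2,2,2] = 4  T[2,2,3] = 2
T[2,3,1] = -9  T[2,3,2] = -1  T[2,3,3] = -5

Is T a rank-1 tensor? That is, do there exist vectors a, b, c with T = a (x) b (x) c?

No

The mode-2 unfolding of T (rows indexed by j, columns by (i,k) = (1,1), (1,2), (1,3), (2,1), (2,2), (2,3)) is [[-4, -4, -2, -3, -3, -1], [8, 8, 4, 4, 4, 2], [-12, -4, -6, -9, -1, -5]].
There the 3×3 minor on rows j ∈ {1, 2, 3}, columns (i,k) ∈ {(1,1), (1,2), (2,1)} is det [[-4, -4, -3], [8, 8, 4], [-12, -4, -9]] = -64 ≠ 0, so this unfolding has rank ≥ 3; CP rank is at least every unfolding rank, so rank(T) ≥ 3.
In particular rank(T) ≥ 3 > 1, so T is not rank-1.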